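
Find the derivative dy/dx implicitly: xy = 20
Differentiate the relation implicitly: treat y = y(x) and apply the chain rule, so every y-derivative picks up a y' = dy/dx factor.

With everything moved to the left-hand side, differentiate term by term:
  d/dx[xy] = x·y' + y
  d/dx[-20] = 0

Separating the contributions that come from x directly and those that come through y:
  without y':      y
  multiplying y':  x

so (y) + (x)·y' = 0, and therefore
  dy/dx = -(y)/(x) = -y/x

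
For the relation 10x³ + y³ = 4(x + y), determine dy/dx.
Differentiate both sides with respect to x, treating y as y(x). By the chain rule, any term containing y contributes a factor of y' = dy/dx when we differentiate it.

Move every term to one side and write the relation as F(x, y) = 0. Term by term,
  d/dx[10x^3] = 30x^2
  d/dx[-4x] = -4
  d/dx[y^3] = 3y^2·y'
  d/dx[-4y] = -4·y'

The pieces without y' make up ∂F/∂x and the coefficient of y' is ∂F/∂y:
  ∂F/∂x = 30x^2 - 4,
  ∂F/∂y = 3y^2 - 4.

Since d/dx[F] = ∂F/∂x + (∂F/∂y)·y' = 0, solve for y':
  (∂F/∂y)·y' = -∂F/∂x
  dy/dx = -(∂F/∂x)/(∂F/∂y) = -(30x^2 - 4)/(3y^2 - 4) = 2(2 - 15x^2)/(3y^2 - 4)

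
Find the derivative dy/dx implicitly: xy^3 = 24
Apply d/dx to both sides, remembering that y depends on x. Each occurrence of y therefore brings in a y' = dy/dx via the chain rule.

With F(x, y) equal to the left-hand side minus the right, differentiate F term by term:
  d/dx[xy^3] = 3xy^2·y' + y^3
  d/dx[-24] = 0
Adding these up, d/dx[F] = 0 becomes
  (y^3) + (3xy^2)·y' = 0,
so isolating y',
  dy/dx = -(y^3)/(3xy^2) = -y/(3x)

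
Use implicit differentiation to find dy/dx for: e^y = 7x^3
Differentiate both sides with respect to x, treating y as y(x). By the chain rule, any term containing y contributes a factor of y' = dy/dx when we differentiate it.

Move every term to one side and write the relation as F(x, y) = 0. Term by term,
  d/dx[-7x^3] = -21x^2
  d/dx[e^(y)] = y'·e^(y)

The pieces without y' make up ∂F/∂x and the coefficient of y' is ∂F/∂y:
  ∂F/∂x = -21x^2,
  ∂F/∂y = e^(y).

Since d/dx[F] = ∂F/∂x + (∂F/∂y)·y' = 0, solve for y':
  (∂F/∂y)·y' = -∂F/∂x
  dy/dx = -(∂F/∂x)/(∂F/∂y) = -(-21x^2)/(e^(y)) = 21x^2e^(-y)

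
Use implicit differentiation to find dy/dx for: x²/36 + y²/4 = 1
Take d/dx of both sides. Since y is implicitly a function of x, the chain rule attaches a y' = dy/dx factor whenever we differentiate through y.

Set F(x, y) = (left side) − (right side), so the curve is F = 0. Differentiating each term of F:
  d/dx[x^2/36] = x/18
  d/dx[y^2/4] = y·y'/2
  d/dx[-1] = 0

Collecting, the y'-free part is the partial derivative in x and the y' coefficient is the partial derivative in y:
  ∂F/∂x = x/18
  ∂F/∂y = y/2

so d/dx[F(x, y(x))] = ∂F/∂x + (∂F/∂y)·y' = 0. Rearranging,
  dy/dx = -(∂F/∂x)/(∂F/∂y) = -(x/18)/(y/2) = -x/(9y)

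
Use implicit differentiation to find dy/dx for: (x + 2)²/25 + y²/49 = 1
Apply d/dx to both sides, remembering that y depends on x. Each occurrence of y therefore brings in a y' = dy/dx via the chain rule.

With F(x, y) equal to the left-hand side minus the right, differentiate F term by term:
  d/dx[y^2/49] = 2y·y'/49
  d/dx[(x + 2)^2/25] = 2x/25 + 4/25
  d/dx[-1] = 0
Adding these up, d/dx[F] = 0 becomes
  (2x/25 + 4/25) + (2y/49)·y' = 0,
so isolating y',
  dy/dx = -(2x/25 + 4/25)/(2y/49)
        = -(2(x + 2)/25)/(2y/49) = 49(-x - 2)/(25y)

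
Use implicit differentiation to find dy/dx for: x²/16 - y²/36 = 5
Apply d/dx to both sides, remembering that y depends on x. Each occurrence of y therefore brings in a y' = dy/dx via the chain rule.

With F(x, y) equal to the left-hand side minus the right, differentiate F term by term:
  d/dx[x^2/16] = x/8
  d/dx[-y^2/36] = -y·y'/18
  d/dx[-5] = 0
Adding these up, d/dx[F] = 0 becomes
  (x/8) + (-y/18)·y' = 0,
so isolating y',
  dy/dx = -(x/8)/(-y/18) = 9x/(4y)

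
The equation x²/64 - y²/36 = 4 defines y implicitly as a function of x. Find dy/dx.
Take d/dx of both sides. Since y is implicitly a function of x, the chain rule attaches a y' = dy/dx factor whenever we differentiate through y.

Set F(x, y) = (left side) − (right side), so the curve is F = 0. Differentiating each term of F:
  d/dx[x^2/64] = x/32
  d/dx[-y^2/36] = -y·y'/18
  d/dx[-4] = 0

Collecting, the y'-free part is the partial derivative in x and the y' coefficient is the partial derivative in y:
  ∂F/∂x = x/32
  ∂F/∂y = -y/18

so d/dx[F(x, y(x))] = ∂F/∂x + (∂F/∂y)·y' = 0. Rearranging,
  dy/dx = -(∂F/∂x)/(∂F/∂y) = -(x/32)/(-y/18) = 9x/(16y)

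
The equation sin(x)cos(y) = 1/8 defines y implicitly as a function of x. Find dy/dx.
Differentiate both sides with respect to x, treating y as y(x). By the chain rule, any term containing y contributes a factor of y' = dy/dx when we differentiate it.

Move every term to one side and write the relation as F(x, y) = 0. Term by term,
  d/dx[sin(x)·cos(y)] = -y'·sin(x)·sin(y) + cos(x)·cos(y)
  d/dx[-1/8] = 0

The pieces without y' make up ∂F/∂x and the coefficient of y' is ∂F/∂y:
  ∂F/∂x = cos(x)·cos(y),
  ∂F/∂y = -sin(x)·sin(y).

Since d/dx[F] = ∂F/∂x + (∂F/∂y)·y' = 0, solve for y':
  (∂F/∂y)·y' = -∂F/∂x
  dy/dx = -(∂F/∂x)/(∂F/∂y) = -(cos(x)·cos(y))/(-sin(x)·sin(y)) = 1/(tan(x)·tan(y))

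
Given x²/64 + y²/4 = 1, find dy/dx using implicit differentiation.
Differentiate both sides with respect to x, treating y as y(x). By the chain rule, any term containing y contributes a factor of y' = dy/dx when we differentiate it.

Move every term to one side and write the relation as F(x, y) = 0. Term by term,
  d/dx[x^2/64] = x/32
  d/dx[y^2/4] = y·y'/2
  d/dx[-1] = 0

The pieces without y' make up ∂F/∂x and the coefficient of y' is ∂F/∂y:
  ∂F/∂x = x/32,
  ∂F/∂y = y/2.

Since d/dx[F] = ∂F/∂x + (∂F/∂y)·y' = 0, solve for y':
  (∂F/∂y)·y' = -∂F/∂x
  dy/dx = -(∂F/∂x)/(∂F/∂y) = -(x/32)/(y/2) = -x/(16y)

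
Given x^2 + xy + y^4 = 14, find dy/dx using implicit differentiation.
Apply d/dx to both sides, remembering that y depends on x. Each occurrence of y therefore brings in a y' = dy/dx via the chain rule.

With F(x, y) equal to the left-hand side minus the right, differentiate F term by term:
  d/dx[x^2] = 2x
  d/dx[xy] = x·y' + y
  d/dx[y^4] = 4y^3·y'
  d/dx[-14] = 0
Adding these up, d/dx[F] = 0 becomes
  (2x + y) + (x + 4y^3)·y' = 0,
so isolating y',
  dy/dx = -(2x + y)/(x + 4y^3) = (-2x - y)/(x + 4y^3)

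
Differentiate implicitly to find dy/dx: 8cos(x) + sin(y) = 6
Differentiate both sides with respect to x, treating y as y(x). By the chain rule, any term containing y contributes a factor of y' = dy/dx when we differentiate it.

Move every term to one side and write the relation as F(x, y) = 0. Term by term,
  d/dx[sin(y)] = y'·cos(y)
  d/dx[8cos(x)] = -8sin(x)
  d/dx[-6] = 0

The pieces without y' make up ∂F/∂x and the coefficient of y' is ∂F/∂y:
  ∂F/∂x = -8sin(x),
  ∂F/∂y = cos(y).

Since d/dx[F] = ∂F/∂x + (∂F/∂y)·y' = 0, solve for y':
  (∂F/∂y)·y' = -∂F/∂x
  dy/dx = -(∂F/∂x)/(∂F/∂y) = -(-8sin(x))/(cos(y)) = 8sin(x)/cos(y)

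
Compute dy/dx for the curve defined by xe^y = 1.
Apply d/dx to both sides, remembering that y depends on x. Each occurrence of y therefore brings in a y' = dy/dx via the chain rule.

With F(x, y) equal to the left-hand side minus the right, differentiate F term by term:
  d/dx[x·e^(y)] = x·y'·e^(y) + e^(y)
  d/dx[-1] = 0
Adding these up, d/dx[F] = 0 becomes
  (e^(y)) + (x·e^(y))·y' = 0,
so isolating y',
  dy/dx = -(e^(y))/(x·e^(y)) = -1/x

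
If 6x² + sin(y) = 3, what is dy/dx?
Differentiate both sides with respect to x, treating y as y(x). By the chain rule, any term containing y contributes a factor of y' = dy/dx when we differentiate it.

Move every term to one side and write the relation as F(x, y) = 0. Term by term,
  d/dx[6x^2] = 12x
  d/dx[sin(y)] = y'·cos(y)
  d/dx[-3] = 0

The pieces without y' make up ∂F/∂x and the coefficient of y' is ∂F/∂y:
  ∂F/∂x = 12x,
  ∂F/∂y = cos(y).

Since d/dx[F] = ∂F/∂x + (∂F/∂y)·y' = 0, solve for y':
  (∂F/∂y)·y' = -∂F/∂x
  dy/dx = -(∂F/∂x)/(∂F/∂y) = -(12x)/(cos(y)) = -12x/cos(y)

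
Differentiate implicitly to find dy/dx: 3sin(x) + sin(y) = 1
Apply d/dx to both sides, remembering that y depends on x. Each occurrence of y therefore brings in a y' = dy/dx via the chain rule.

With F(x, y) equal to the left-hand side minus the right, differentiate F term by term:
  d/dx[3sin(x)] = 3cos(x)
  d/dx[sin(y)] = y'·cos(y)
  d/dx[-1] = 0
Adding these up, d/dx[F] = 0 becomes
  (3cos(x)) + (cos(y))·y' = 0,
so isolating y',
  dy/dx = -(3cos(x))/(cos(y)) = -3cos(x)/cos(y)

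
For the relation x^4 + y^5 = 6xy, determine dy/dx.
Take d/dx of both sides. Since y is implicitly a function of x, the chain rule attaches a y' = dy/dx factor whenever we differentiate through y.

Set F(x, y) = (left side) − (right side), so the curve is F = 0. Differentiating each term of F:
  d/dx[x^4] = 4x^3
  d/dx[-6xy] = -6x·y' - 6y
  d/dx[y^5] = 5y^4·y'

Collecting, the y'-free part is the partial derivative in x and the y' coefficient is the partial derivative in y:
  ∂F/∂x = 4x^3 - 6y
  ∂F/∂y = -6x + 5y^4

so d/dx[F(x, y(x))] = ∂F/∂x + (∂F/∂y)·y' = 0. Rearranging,
  dy/dx = -(∂F/∂x)/(∂F/∂y) = -(4x^3 - 6y)/(-6x + 5y^4) = 2(2x^3 - 3y)/(6x - 5y^4)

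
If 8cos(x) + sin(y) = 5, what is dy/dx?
Take d/dx of both sides. Since y is implicitly a function of x, the chain rule attaches a y' = dy/dx factor whenever we differentiate through y.

Set F(x, y) = (left side) − (right side), so the curve is F = 0. Differentiating each term of F:
  d/dx[sin(y)] = y'·cos(y)
  d/dx[8cos(x)] = -8sin(x)
  d/dx[-5] = 0

Collecting, the y'-free part is the partial derivative in x and the y' coefficient is the partial derivative in y:
  ∂F/∂x = -8sin(x)
  ∂F/∂y = cos(y)

so d/dx[F(x, y(x))] = ∂F/∂x + (∂F/∂y)·y' = 0. Rearranging,
  dy/dx = -(∂F/∂x)/(∂F/∂y) = -(-8sin(x))/(cos(y)) = 8sin(x)/cos(y)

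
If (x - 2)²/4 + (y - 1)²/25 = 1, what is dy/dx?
Differentiate both sides with respect to x, treating y as y(x). By the chain rule, any term containing y contributes a factor of y' = dy/dx when we differentiate it.

Move every term to one side and write the relation as F(x, y) = 0. Term by term,
  d/dx[(x - 2)^2/4] = x/2 - 1
  d/dx[(y - 1)^2/25] = 2·y'(y - 1)/25
  d/dx[-1] = 0

The pieces without y' make up ∂F/∂x and the coefficient of y' is ∂F/∂y:
  ∂F/∂x = x/2 - 1,
  ∂F/∂y = 2y/25 - 2/25.

Since d/dx[F] = ∂F/∂x + (∂F/∂y)·y' = 0, solve for y':
  (∂F/∂y)·y' = -∂F/∂x
  dy/dx = -(∂F/∂x)/(∂F/∂y) = -(x/2 - 1)/(2y/25 - 2/25)
        = -((x - 2)/2)/(2(y - 1)/25) = 25(2 - x)/(4(y - 1))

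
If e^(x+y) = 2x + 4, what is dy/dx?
Take d/dx of both sides. Since y is implicitly a function of x, the chain rule attaches a y' = dy/dx factor whenever we differentiate through y.

Set F(x, y) = (left side) − (right side), so the curve is F = 0. Differentiating each term of F:
  d/dx[-2x] = -2
  d/dx[e^(x + y)] = (y' + 1)·e^(x + y)
  d/dx[-4] = 0

Collecting, the y'-free part is the partial derivative in x and the y' coefficient is the partial derivative in y:
  ∂F/∂x = e^(x + y) - 2
  ∂F/∂y = e^(x + y)

so d/dx[F(x, y(x))] = ∂F/∂x + (∂F/∂y)·y' = 0. Rearranging,
  dy/dx = -(∂F/∂x)/(∂F/∂y) = -(e^(x + y) - 2)/(e^(x + y)) = 2e^(-x - y) - 1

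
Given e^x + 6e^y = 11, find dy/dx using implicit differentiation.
Differentiate both sides with respect to x, treating y as y(x). By the chain rule, any term containing y contributes a factor of y' = dy/dx when we differentiate it.

Move every term to one side and write the relation as F(x, y) = 0. Term by term,
  d/dx[e^(x)] = e^(x)
  d/dx[6e^(y)] = 6·y'·e^(y)
  d/dx[-11] = 0

The pieces without y' make up ∂F/∂x and the coefficient of y' is ∂F/∂y:
  ∂F/∂x = e^(x),
  ∂F/∂y = 6e^(y).

Since d/dx[F] = ∂F/∂x + (∂F/∂y)·y' = 0, solve for y':
  (∂F/∂y)·y' = -∂F/∂x
  dy/dx = -(∂F/∂x)/(∂F/∂y) = -(e^(x))/(6e^(y)) = -e^(x - y)/6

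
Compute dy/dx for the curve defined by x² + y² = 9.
Apply d/dx to both sides, remembering that y depends on x. Each occurrence of y therefore brings in a y' = dy/dx via the chain rule.

With F(x, y) equal to the left-hand side minus the right, differentiate F term by term:
  d/dx[x^2] = 2x
  d/dx[y^2] = 2y·y'
  d/dx[-9] = 0
Adding these up, d/dx[F] = 0 becomes
  (2x) + (2y)·y' = 0,
so isolating y',
  dy/dx = -(2x)/(2y) = -x/y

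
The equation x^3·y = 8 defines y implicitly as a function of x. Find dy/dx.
Apply d/dx to both sides, remembering that y depends on x. Each occurrence of y therefore brings in a y' = dy/dx via the chain rule.

With F(x, y) equal to the left-hand side minus the right, differentiate F term by term:
  d/dx[x^3y] = x^3·y' + 3x^2y
  d/dx[-8] = 0
Adding these up, d/dx[F] = 0 becomes
  (3x^2y) + (x^3)·y' = 0,
so isolating y',
  dy/dx = -(3x^2y)/(x^3) = -3y/x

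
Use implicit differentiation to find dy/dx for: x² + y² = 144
Apply d/dx to both sides, remembering that y depends on x. Each occurrence of y therefore brings in a y' = dy/dx via the chain rule.

With F(x, y) equal to the left-hand side minus the right, differentiate F term by term:
  d/dx[x^2] = 2x
  d/dx[y^2] = 2y·y'
  d/dx[-144] = 0
Adding these up, d/dx[F] = 0 becomes
  (2x) + (2y)·y' = 0,
so isolating y',
  dy/dx = -(2x)/(2y) = -x/y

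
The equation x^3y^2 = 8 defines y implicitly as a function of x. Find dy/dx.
Differentiate the relation implicitly: treat y = y(x) and apply the chain rule, so every y-derivative picks up a y' = dy/dx factor.

With everything moved to the left-hand side, differentiate term by term:
  d/dx[x^3y^2] = 2x^3y·y' + 3x^2y^2
  d/dx[-8] = 0

Separating the contributions that come from x directly and those that come through y:
  without y':      3x^2y^2
  multiplying y':  2x^3y

so (3x^2y^2) + (2x^3y)·y' = 0, and therefore
  dy/dx = -(3x^2y^2)/(2x^3y) = -3y/(2x)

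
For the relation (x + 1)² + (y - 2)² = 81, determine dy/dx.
Take d/dx of both sides. Since y is implicitly a function of x, the chain rule attaches a y' = dy/dx factor whenever we differentiate through y.

Set F(x, y) = (left side) − (right side), so the curve is F = 0. Differentiating each term of F:
  d/dx[(x + 1)^2] = 2x + 2
  d/dx[(y - 2)^2] = 2·y'(y - 2)
  d/dx[-81] = 0

Collecting, the y'-free part is the partial derivative in x and the y' coefficient is the partial derivative in y:
  ∂F/∂x = 2x + 2
  ∂F/∂y = 2y - 4

so d/dx[F(x, y(x))] = ∂F/∂x + (∂F/∂y)·y' = 0. Rearranging,
  dy/dx = -(∂F/∂x)/(∂F/∂y) = -(2x + 2)/(2y - 4) = (-x - 1)/(y - 2)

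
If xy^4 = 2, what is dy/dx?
Differentiate both sides with respect to x, treating y as y(x). By the chain rule, any term containing y contributes a factor of y' = dy/dx when we differentiate it.

Move every term to one side and write the relation as F(x, y) = 0. Term by term,
  d/dx[xy^4] = 4xy^3·y' + y^4
  d/dx[-2] = 0

The pieces without y' make up ∂F/∂x and the coefficient of y' is ∂F/∂y:
  ∂F/∂x = y^4,
  ∂F/∂y = 4xy^3.

Since d/dx[F] = ∂F/∂x + (∂F/∂y)·y' = 0, solve for y':
  (∂F/∂y)·y' = -∂F/∂x
  dy/dx = -(∂F/∂x)/(∂F/∂y) = -(y^4)/(4xy^3) = -y/(4x)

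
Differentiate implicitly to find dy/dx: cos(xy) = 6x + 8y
Apply d/dx to both sides, remembering that y depends on x. Each occurrence of y therefore brings in a y' = dy/dx via the chain rule.

With F(x, y) equal to the left-hand side minus the right, differentiate F term by term:
  d/dx[-6x] = -6
  d/dx[-8y] = -8·y'
  d/dx[cos(xy)] = -(x·y' + y)·sin(xy)
Adding these up, d/dx[F] = 0 becomes
  (-y·sin(xy) - 6) + (-x·sin(xy) - 8)·y' = 0,
so isolating y',
  dy/dx = -(-y·sin(xy) - 6)/(-x·sin(xy) - 8) = -(y·sin(xy) + 6)/(x·sin(xy) + 8)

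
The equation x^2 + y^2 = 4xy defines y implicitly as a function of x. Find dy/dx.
Apply d/dx to both sides, remembering that y depends on x. Each occurrence of y therefore brings in a y' = dy/dx via the chain rule.

With F(x, y) equal to the left-hand side minus the right, differentiate F term by term:
  d/dx[x^2] = 2x
  d/dx[-4xy] = -4x·y' - 4y
  d/dx[y^2] = 2y·y'
Adding these up, d/dx[F] = 0 becomes
  (2x - 4y) + (-4x + 2y)·y' = 0,
so isolating y',
  dy/dx = -(2x - 4y)/(-4x + 2y) = (x - 2y)/(2x - y)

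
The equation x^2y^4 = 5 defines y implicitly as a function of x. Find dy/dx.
Take d/dx of both sides. Since y is implicitly a function of x, the chain rule attaches a y' = dy/dx factor whenever we differentiate through y.

Set F(x, y) = (left side) − (right side), so the curve is F = 0. Differentiating each term of F:
  d/dx[x^2y^4] = 4x^2y^3·y' + 2xy^4
  d/dx[-5] = 0

Collecting, the y'-free part is the partial derivative in x and the y' coefficient is the partial derivative in y:
  ∂F/∂x = 2xy^4
  ∂F/∂y = 4x^2y^3

so d/dx[F(x, y(x))] = ∂F/∂x + (∂F/∂y)·y' = 0. Rearranging,
  dy/dx = -(∂F/∂x)/(∂F/∂y) = -(2xy^4)/(4x^2y^3) = -y/(2x)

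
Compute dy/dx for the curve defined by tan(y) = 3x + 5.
Differentiate both sides with respect to x, treating y as y(x). By the chain rule, any term containing y contributes a factor of y' = dy/dx when we differentiate it.

Move every term to one side and write the relation as F(x, y) = 0. Term by term,
  d/dx[-3x] = -3
  d/dx[tan(y)] = y'(tan(y)^2 + 1)
  d/dx[-5] = 0

The pieces without y' make up ∂F/∂x and the coefficient of y' is ∂F/∂y:
  ∂F/∂x = -3,
  ∂F/∂y = tan(y)^2 + 1.

Since d/dx[F] = ∂F/∂x + (∂F/∂y)·y' = 0, solve for y':
  (∂F/∂y)·y' = -∂F/∂x
  dy/dx = -(∂F/∂x)/(∂F/∂y) = -(-3)/(tan(y)^2 + 1) = 3cos(y)^2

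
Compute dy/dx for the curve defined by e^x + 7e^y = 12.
Apply d/dx to both sides, remembering that y depends on x. Each occurrence of y therefore brings in a y' = dy/dx via the chain rule.

With F(x, y) equal to the left-hand side minus the right, differentiate F term by term:
  d/dx[e^(x)] = e^(x)
  d/dx[7e^(y)] = 7·y'·e^(y)
  d/dx[-12] = 0
Adding these up, d/dx[F] = 0 becomes
  (e^(x)) + (7e^(y))·y' = 0,
so isolating y',
  dy/dx = -(e^(x))/(7e^(y)) = -e^(x - y)/7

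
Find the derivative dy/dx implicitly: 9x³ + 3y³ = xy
Differentiate the relation implicitly: treat y = y(x) and apply the chain rule, so every y-derivative picks up a y' = dy/dx factor.

With everything moved to the left-hand side, differentiate term by term:
  d/dx[9x^3] = 27x^2
  d/dx[-xy] = -x·y' - y
  d/dx[3y^3] = 9y^2·y'

Separating the contributions that come from x directly and those that come through y:
  without y':      27x^2 - y
  multiplying y':  -x + 9y^2

so (27x^2 - y) + (-x + 9y^2)·y' = 0, and therefore
  dy/dx = -(27x^2 - y)/(-x + 9y^2) = (27x^2 - y)/(x - 9y^2)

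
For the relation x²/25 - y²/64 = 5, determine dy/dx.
Differentiate both sides with respect to x, treating y as y(x). By the chain rule, any term containing y contributes a factor of y' = dy/dx when we differentiate it.

Move every term to one side and write the relation as F(x, y) = 0. Term by term,
  d/dx[x^2/25] = 2x/25
  d/dx[-y^2/64] = -y·y'/32
  d/dx[-5] = 0

The pieces without y' make up ∂F/∂x and the coefficient of y' is ∂F/∂y:
  ∂F/∂x = 2x/25,
  ∂F/∂y = -y/32.

Since d/dx[F] = ∂F/∂x + (∂F/∂y)·y' = 0, solve for y':
  (∂F/∂y)·y' = -∂F/∂x
  dy/dx = -(∂F/∂x)/(∂F/∂y) = -(2x/25)/(-y/32) = 64x/(25y)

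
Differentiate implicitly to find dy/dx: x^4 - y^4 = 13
Differentiate both sides with respect to x, treating y as y(x). By the chain rule, any term containing y contributes a factor of y' = dy/dx when we differentiate it.

Move every term to one side and write the relation as F(x, y) = 0. Term by term,
  d/dx[x^4] = 4x^3
  d/dx[-y^4] = -4y^3·y'
  d/dx[-13] = 0

The pieces without y' make up ∂F/∂x and the coefficient of y' is ∂F/∂y:
  ∂F/∂x = 4x^3,
  ∂F/∂y = -4y^3.

Since d/dx[F] = ∂F/∂x + (∂F/∂y)·y' = 0, solve for y':
  (∂F/∂y)·y' = -∂F/∂x
  dy/dx = -(∂F/∂x)/(∂F/∂y) = -(4x^3)/(-4y^3) = x^3/y^3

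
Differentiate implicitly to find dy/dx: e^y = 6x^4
Differentiate the relation implicitly: treat y = y(x) and apply the chain rule, so every y-derivative picks up a y' = dy/dx factor.

With everything moved to the left-hand side, differentiate term by term:
  d/dx[-6x^4] = -24x^3
  d/dx[e^(y)] = y'·e^(y)

Separating the contributions that come from x directly and those that come through y:
  without y':      -24x^3
  multiplying y':  e^(y)

so (-24x^3) + (e^(y))·y' = 0, and therefore
  dy/dx = -(-24x^3)/(e^(y)) = 24x^3e^(-y)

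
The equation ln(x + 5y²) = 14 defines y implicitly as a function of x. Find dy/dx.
Differentiate both sides with respect to x, treating y as y(x). By the chain rule, any term containing y contributes a factor of y' = dy/dx when we differentiate it.

Move every term to one side and write the relation as F(x, y) = 0. Term by term,
  d/dx[ln(x + 5y^2)] = (10y·y' + 1)/(x + 5y^2)
  d/dx[-14] = 0

The pieces without y' make up ∂F/∂x and the coefficient of y' is ∂F/∂y:
  ∂F/∂x = 1/(x + 5y^2),
  ∂F/∂y = 10y/(x + 5y^2).

Since d/dx[F] = ∂F/∂x + (∂F/∂y)·y' = 0, solve for y':
  (∂F/∂y)·y' = -∂F/∂x
  dy/dx = -(∂F/∂x)/(∂F/∂y) = -(1/(x + 5y^2))/(10y/(x + 5y^2)) = -1/(10y)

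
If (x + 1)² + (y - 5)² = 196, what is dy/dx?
Differentiate the relation implicitly: treat y = y(x) and apply the chain rule, so every y-derivative picks up a y' = dy/dx factor.

With everything moved to the left-hand side, differentiate term by term:
  d/dx[(x + 1)^2] = 2x + 2
  d/dx[(y - 5)^2] = 2·y'(y - 5)
  d/dx[-196] = 0

Separating the contributions that come from x directly and those that come through y:
  without y':      2x + 2
  multiplying y':  2y - 10

so (2x + 2) + (2y - 10)·y' = 0, and therefore
  dy/dx = -(2x + 2)/(2y - 10) = (-x - 1)/(y - 5)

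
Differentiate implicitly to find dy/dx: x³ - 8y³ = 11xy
Differentiate the relation implicitly: treat y = y(x) and apply the chain rule, so every y-derivative picks up a y' = dy/dx factor.

With everything moved to the left-hand side, differentiate term by term:
  d/dx[x^3] = 3x^2
  d/dx[-11xy] = -11x·y' - 11y
  d/dx[-8y^3] = -24y^2·y'

Separating the contributions that come from x directly and those that come through y:
  without y':      3x^2 - 11y
  multiplying y':  -11x - 24y^2

so (3x^2 - 11y) + (-11x - 24y^2)·y' = 0, and therefore
  dy/dx = -(3x^2 - 11y)/(-11x - 24y^2) = (3x^2 - 11y)/(11x + 24y^2)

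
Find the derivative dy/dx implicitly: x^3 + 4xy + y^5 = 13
Apply d/dx to both sides, remembering that y depends on x. Each occurrence of y therefore brings in a y' = dy/dx via the chain rule.

With F(x, y) equal to the left-hand side minus the right, differentiate F term by term:
  d/dx[x^3] = 3x^2
  d/dx[4xy] = 4x·y' + 4y
  d/dx[y^5] = 5y^4·y'
  d/dx[-13] = 0
Adding these up, d/dx[F] = 0 becomes
  (3x^2 + 4y) + (4x + 5y^4)·y' = 0,
so isolating y',
  dy/dx = -(3x^2 + 4y)/(4x + 5y^4) = (-3x^2 - 4y)/(4x + 5y^4)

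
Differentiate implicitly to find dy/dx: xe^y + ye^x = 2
Differentiate both sides with respect to x, treating y as y(x). By the chain rule, any term containing y contributes a factor of y' = dy/dx when we differentiate it.

Move every term to one side and write the relation as F(x, y) = 0. Term by term,
  d/dx[x·e^(y)] = x·y'·e^(y) + e^(y)
  d/dx[y·e^(x)] = y·e^(x) + y'·e^(x)
  d/dx[-2] = 0

The pieces without y' make up ∂F/∂x and the coefficient of y' is ∂F/∂y:
  ∂F/∂x = y·e^(x) + e^(y),
  ∂F/∂y = x·e^(y) + e^(x).

Since d/dx[F] = ∂F/∂x + (∂F/∂y)·y' = 0, solve for y':
  (∂F/∂y)·y' = -∂F/∂x
  dy/dx = -(∂F/∂x)/(∂F/∂y) = -(y·e^(x) + e^(y))/(x·e^(y) + e^(x)) = (-y·e^(x) - e^(y))/(x·e^(y) + e^(x))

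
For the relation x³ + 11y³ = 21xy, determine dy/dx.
Differentiate the relation implicitly: treat y = y(x) and apply the chain rule, so every y-derivative picks up a y' = dy/dx factor.

With everything moved to the left-hand side, differentiate term by term:
  d/dx[x^3] = 3x^2
  d/dx[-21xy] = -21x·y' - 21y
  d/dx[11y^3] = 33y^2·y'

Separating the contributions that come from x directly and those that come through y:
  without y':      3x^2 - 21y
  multiplying y':  -21x + 33y^2

so (3x^2 - 21y) + (-21x + 33y^2)·y' = 0, and therefore
  dy/dx = -(3x^2 - 21y)/(-21x + 33y^2) = (x^2 - 7y)/(7x - 11y^2)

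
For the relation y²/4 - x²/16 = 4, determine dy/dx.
Take d/dx of both sides. Since y is implicitly a function of x, the chain rule attaches a y' = dy/dx factor whenever we differentiate through y.

Set F(x, y) = (left side) − (right side), so the curve is F = 0. Differentiating each term of F:
  d/dx[-x^2/16] = -x/8
  d/dx[y^2/4] = y·y'/2
  d/dx[-4] = 0

Collecting, the y'-free part is the partial derivative in x and the y' coefficient is the partial derivative in y:
  ∂F/∂x = -x/8
  ∂F/∂y = y/2

so d/dx[F(x, y(x))] = ∂F/∂x + (∂F/∂y)·y' = 0. Rearranging,
  dy/dx = -(∂F/∂x)/(∂F/∂y) = -(-x/8)/(y/2) = x/(4y)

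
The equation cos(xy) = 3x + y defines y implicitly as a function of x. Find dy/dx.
Take d/dx of both sides. Since y is implicitly a function of x, the chain rule attaches a y' = dy/dx factor whenever we differentiate through y.

Set F(x, y) = (left side) − (right side), so the curve is F = 0. Differentiating each term of F:
  d/dx[-3x] = -3
  d/dx[-y] = -y'
  d/dx[cos(xy)] = -(x·y' + y)·sin(xy)

Collecting, the y'-free part is the partial derivative in x and the y' coefficient is the partial derivative in y:
  ∂F/∂x = -y·sin(xy) - 3
  ∂F/∂y = -x·sin(xy) - 1

so d/dx[F(x, y(x))] = ∂F/∂x + (∂F/∂y)·y' = 0. Rearranging,
  dy/dx = -(∂F/∂x)/(∂F/∂y) = -(-y·sin(xy) - 3)/(-x·sin(xy) - 1) = -(y·sin(xy) + 3)/(x·sin(xy) + 1)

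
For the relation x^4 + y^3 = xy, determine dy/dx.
Differentiate both sides with respect to x, treating y as y(x). By the chain rule, any term containing y contributes a factor of y' = dy/dx when we differentiate it.

Move every term to one side and write the relation as F(x, y) = 0. Term by term,
  d/dx[x^4] = 4x^3
  d/dx[-xy] = -x·y' - y
  d/dx[y^3] = 3y^2·y'

The pieces without y' make up ∂F/∂x and the coefficient of y' is ∂F/∂y:
  ∂F/∂x = 4x^3 - y,
  ∂F/∂y = -x + 3y^2.

Since d/dx[F] = ∂F/∂x + (∂F/∂y)·y' = 0, solve for y':
  (∂F/∂y)·y' = -∂F/∂x
  dy/dx = -(∂F/∂x)/(∂F/∂y) = -(4x^3 - y)/(-x + 3y^2) = (4x^3 - y)/(x - 3y^2)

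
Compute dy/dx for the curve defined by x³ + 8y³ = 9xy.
Apply d/dx to both sides, remembering that y depends on x. Each occurrence of y therefore brings in a y' = dy/dx via the chain rule.

With F(x, y) equal to the left-hand side minus the right, differentiate F term by term:
  d/dx[x^3] = 3x^2
  d/dx[-9xy] = -9x·y' - 9y
  d/dx[8y^3] = 24y^2·y'
Adding these up, d/dx[F] = 0 becomes
  (3x^2 - 9y) + (-9x + 24y^2)·y' = 0,
so isolating y',
  dy/dx = -(3x^2 - 9y)/(-9x + 24y^2) = (x^2 - 3y)/(3x - 8y^2)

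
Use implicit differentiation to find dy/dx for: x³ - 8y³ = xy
Apply d/dx to both sides, remembering that y depends on x. Each occurrence of y therefore brings in a y' = dy/dx via the chain rule.

With F(x, y) equal to the left-hand side minus the right, differentiate F term by term:
  d/dx[x^3] = 3x^2
  d/dx[-xy] = -x·y' - y
  d/dx[-8y^3] = -24y^2·y'
Adding these up, d/dx[F] = 0 becomes
  (3x^2 - y) + (-x - 24y^2)·y' = 0,
so isolating y',
  dy/dx = -(3x^2 - y)/(-x - 24y^2) = (3x^2 - y)/(x + 24y^2)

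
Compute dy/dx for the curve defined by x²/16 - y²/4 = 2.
Differentiate the relation implicitly: treat y = y(x) and apply the chain rule, so every y-derivative picks up a y' = dy/dx factor.

With everything moved to the left-hand side, differentiate term by term:
  d/dx[x^2/16] = x/8
  d/dx[-y^2/4] = -y·y'/2
  d/dx[-2] = 0

Separating the contributions that come from x directly and those that come through y:
  without y':      x/8
  multiplying y':  -y/2

so (x/8) + (-y/2)·y' = 0, and therefore
  dy/dx = -(x/8)/(-y/2) = x/(4y)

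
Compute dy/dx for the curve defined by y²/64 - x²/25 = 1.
Take d/dx of both sides. Since y is implicitly a function of x, the chain rule attaches a y' = dy/dx factor whenever we differentiate through y.

Set F(x, y) = (left side) − (right side), so the curve is F = 0. Differentiating each term of F:
  d/dx[-x^2/25] = -2x/25
  d/dx[y^2/64] = y·y'/32
  d/dx[-1] = 0

Collecting, the y'-free part is the partial derivative in x and the y' coefficient is the partial derivative in y:
  ∂F/∂x = -2x/25
  ∂F/∂y = y/32

so d/dx[F(x, y(x))] = ∂F/∂x + (∂F/∂y)·y' = 0. Rearranging,
  dy/dx = -(∂F/∂x)/(∂F/∂y) = -(-2x/25)/(y/32) = 64x/(25y)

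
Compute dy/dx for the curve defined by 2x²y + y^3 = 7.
Differentiate both sides with respect to x, treating y as y(x). By the chain rule, any term containing y contributes a factor of y' = dy/dx when we differentiate it.

Move every term to one side and write the relation as F(x, y) = 0. Term by term,
  d/dx[2x^2y] = 2x^2·y' + 4xy
  d/dx[y^3] = 3y^2·y'
  d/dx[-7] = 0

The pieces without y' make up ∂F/∂x and the coefficient of y' is ∂F/∂y:
  ∂F/∂x = 4xy,
  ∂F/∂y = 2x^2 + 3y^2.

Since d/dx[F] = ∂F/∂x + (∂F/∂y)·y' = 0, solve for y':
  (∂F/∂y)·y' = -∂F/∂x
  dy/dx = -(∂F/∂x)/(∂F/∂y) = -(4xy)/(2x^2 + 3y^2) = -4xy/(2x^2 + 3y^2)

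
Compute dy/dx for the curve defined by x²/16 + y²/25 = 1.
Differentiate both sides with respect to x, treating y as y(x). By the chain rule, any term containing y contributes a factor of y' = dy/dx when we differentiate it.

Move every term to one side and write the relation as F(x, y) = 0. Term by term,
  d/dx[x^2/16] = x/8
  d/dx[y^2/25] = 2y·y'/25
  d/dx[-1] = 0

The pieces without y' make up ∂F/∂x and the coefficient of y' is ∂F/∂y:
  ∂F/∂x = x/8,
  ∂F/∂y = 2y/25.

Since d/dx[F] = ∂F/∂x + (∂F/∂y)·y' = 0, solve for y':
  (∂F/∂y)·y' = -∂F/∂x
  dy/dx = -(∂F/∂x)/(∂F/∂y) = -(x/8)/(2y/25) = -25x/(16y)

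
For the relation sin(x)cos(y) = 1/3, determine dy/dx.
Differentiate the relation implicitly: treat y = y(x) and apply the chain rule, so every y-derivative picks up a y' = dy/dx factor.

With everything moved to the left-hand side, differentiate term by term:
  d/dx[sin(x)·cos(y)] = -y'·sin(x)·sin(y) + cos(x)·cos(y)
  d/dx[-1/3] = 0

Separating the contributions that come from x directly and those that come through y:
  without y':      cos(x)·cos(y)
  multiplying y':  -sin(x)·sin(y)

so (cos(x)·cos(y)) + (-sin(x)·sin(y))·y' = 0, and therefore
  dy/dx = -(cos(x)·cos(y))/(-sin(x)·sin(y)) = 1/(tan(x)·tan(y))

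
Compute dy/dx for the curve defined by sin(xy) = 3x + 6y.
Differentiate both sides with respect to x, treating y as y(x). By the chain rule, any term containing y contributes a factor of y' = dy/dx when we differentiate it.

Move every term to one side and write the relation as F(x, y) = 0. Term by term,
  d/dx[-3x] = -3
  d/dx[-6y] = -6·y'
  d/dx[sin(xy)] = (x·y' + y)·cos(xy)

The pieces without y' make up ∂F/∂x and the coefficient of y' is ∂F/∂y:
  ∂F/∂x = y·cos(xy) - 3,
  ∂F/∂y = x·cos(xy) - 6.

Since d/dx[F] = ∂F/∂x + (∂F/∂y)·y' = 0, solve for y':
  (∂F/∂y)·y' = -∂F/∂x
  dy/dx = -(∂F/∂x)/(∂F/∂y) = -(y·cos(xy) - 3)/(x·cos(xy) - 6) = (-y·cos(xy) + 3)/(x·cos(xy) - 6)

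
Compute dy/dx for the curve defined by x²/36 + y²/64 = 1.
Differentiate both sides with respect to x, treating y as y(x). By the chain rule, any term containing y contributes a factor of y' = dy/dx when we differentiate it.

Move every term to one side and write the relation as F(x, y) = 0. Term by term,
  d/dx[x^2/36] = x/18
  d/dx[y^2/64] = y·y'/32
  d/dx[-1] = 0

The pieces without y' make up ∂F/∂x and the coefficient of y' is ∂F/∂y:
  ∂F/∂x = x/18,
  ∂F/∂y = y/32.

Since d/dx[F] = ∂F/∂x + (∂F/∂y)·y' = 0, solve for y':
  (∂F/∂y)·y' = -∂F/∂x
  dy/dx = -(∂F/∂x)/(∂F/∂y) = -(x/18)/(y/32) = -16x/(9y)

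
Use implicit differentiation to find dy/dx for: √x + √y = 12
Apply d/dx to both sides, remembering that y depends on x. Each occurrence of y therefore brings in a y' = dy/dx via the chain rule.

With F(x, y) equal to the left-hand side minus the right, differentiate F term by term:
  d/dx[√(x)] = 1/(2√(x))
  d/dx[√(y)] = y'/(2√(y))
  d/dx[-12] = 0
Adding these up, d/dx[F] = 0 becomes
  (1/(2√(x))) + (1/(2√(y)))·y' = 0,
so isolating y',
  dy/dx = -(1/(2√(x)))/(1/(2√(y))) = -√(y)/√(x)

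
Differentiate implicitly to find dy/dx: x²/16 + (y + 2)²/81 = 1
Apply d/dx to both sides, remembering that y depends on x. Each occurrence of y therefore brings in a y' = dy/dx via the chain rule.

With F(x, y) equal to the left-hand side minus the right, differentiate F term by term:
  d/dx[x^2/16] = x/8
  d/dx[(y + 2)^2/81] = 2·y'(y + 2)/81
  d/dx[-1] = 0
Adding these up, d/dx[F] = 0 becomes
  (x/8) + (2y/81 + 4/81)·y' = 0,
so isolating y',
  dy/dx = -(x/8)/(2y/81 + 4/81)
        = -(x/8)/(2(y + 2)/81) = -81x/(16y + 32)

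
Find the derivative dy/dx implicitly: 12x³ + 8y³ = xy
Differentiate the relation implicitly: treat y = y(x) and apply the chain rule, so every y-derivative picks up a y' = dy/dx factor.

With everything moved to the left-hand side, differentiate term by term:
  d/dx[12x^3] = 36x^2
  d/dx[-xy] = -x·y' - y
  d/dx[8y^3] = 24y^2·y'

Separating the contributions that come from x directly and those that come through y:
  without y':      36x^2 - y
  multiplying y':  -x + 24y^2

so (36x^2 - y) + (-x + 24y^2)·y' = 0, and therefore
  dy/dx = -(36x^2 - y)/(-x + 24y^2) = (36x^2 - y)/(x - 24y^2)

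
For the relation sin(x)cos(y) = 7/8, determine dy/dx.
Take d/dx of both sides. Since y is implicitly a function of x, the chain rule attaches a y' = dy/dx factor whenever we differentiate through y.

Set F(x, y) = (left side) − (right side), so the curve is F = 0. Differentiating each term of F:
  d/dx[sin(x)·cos(y)] = -y'·sin(x)·sin(y) + cos(x)·cos(y)
  d/dx[-7/8] = 0

Collecting, the y'-free part is the partial derivative in x and the y' coefficient is the partial derivative in y:
  ∂F/∂x = cos(x)·cos(y)
  ∂F/∂y = -sin(x)·sin(y)

so d/dx[F(x, y(x))] = ∂F/∂x + (∂F/∂y)·y' = 0. Rearranging,
  dy/dx = -(∂F/∂x)/(∂F/∂y) = -(cos(x)·cos(y))/(-sin(x)·sin(y)) = 1/(tan(x)·tan(y))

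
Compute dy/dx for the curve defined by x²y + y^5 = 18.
Apply d/dx to both sides, remembering that y depends on x. Each occurrence of y therefore brings in a y' = dy/dx via the chain rule.

With F(x, y) equal to the left-hand side minus the right, differentiate F term by term:
  d/dx[x^2y] = x^2·y' + 2xy
  d/dx[y^5] = 5y^4·y'
  d/dx[-18] = 0
Adding these up, d/dx[F] = 0 becomes
  (2xy) + (x^2 + 5y^4)·y' = 0,
so isolating y',
  dy/dx = -(2xy)/(x^2 + 5y^4) = -2xy/(x^2 + 5y^4)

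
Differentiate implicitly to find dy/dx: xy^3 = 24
Differentiate both sides with respect to x, treating y as y(x). By the chain rule, any term containing y contributes a factor of y' = dy/dx when we differentiate it.

Move every term to one side and write the relation as F(x, y) = 0. Term by term,
  d/dx[xy^3] = 3xy^2·y' + y^3
  d/dx[-24] = 0

The pieces without y' make up ∂F/∂x and the coefficient of y' is ∂F/∂y:
  ∂F/∂x = y^3,
  ∂F/∂y = 3xy^2.

Since d/dx[F] = ∂F/∂x + (∂F/∂y)·y' = 0, solve for y':
  (∂F/∂y)·y' = -∂F/∂x
  dy/dx = -(∂F/∂x)/(∂F/∂y) = -(y^3)/(3xy^2) = -y/(3x)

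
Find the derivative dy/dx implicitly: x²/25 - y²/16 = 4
Take d/dx of both sides. Since y is implicitly a function of x, the chain rule attaches a y' = dy/dx factor whenever we differentiate through y.

Set F(x, y) = (left side) − (right side), so the curve is F = 0. Differentiating each term of F:
  d/dx[x^2/25] = 2x/25
  d/dx[-y^2/16] = -y·y'/8
  d/dx[-4] = 0

Collecting, the y'-free part is the partial derivative in x and the y' coefficient is the partial derivative in y:
  ∂F/∂x = 2x/25
  ∂F/∂y = -y/8

so d/dx[F(x, y(x))] = ∂F/∂x + (∂F/∂y)·y' = 0. Rearranging,
  dy/dx = -(∂F/∂x)/(∂F/∂y) = -(2x/25)/(-y/8) = 16x/(25y)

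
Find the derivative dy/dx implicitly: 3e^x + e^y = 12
Take d/dx of both sides. Since y is implicitly a function of x, the chain rule attaches a y' = dy/dx factor whenever we differentiate through y.

Set F(x, y) = (left side) − (right side), so the curve is F = 0. Differentiating each term of F:
  d/dx[3e^(x)] = 3e^(x)
  d/dx[e^(y)] = y'·e^(y)
  d/dx[-12] = 0

Collecting, the y'-free part is the partial derivative in x and the y' coefficient is the partial derivative in y:
  ∂F/∂x = 3e^(x)
  ∂F/∂y = e^(y)

so d/dx[F(x, y(x))] = ∂F/∂x + (∂F/∂y)·y' = 0. Rearranging,
  dy/dx = -(∂F/∂x)/(∂F/∂y) = -(3e^(x))/(e^(y)) = -3e^(x - y)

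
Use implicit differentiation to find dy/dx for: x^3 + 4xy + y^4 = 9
Differentiate the relation implicitly: treat y = y(x) and apply the chain rule, so every y-derivative picks up a y' = dy/dx factor.

With everything moved to the left-hand side, differentiate term by term:
  d/dx[x^3] = 3x^2
  d/dx[4xy] = 4x·y' + 4y
  d/dx[y^4] = 4y^3·y'
  d/dx[-9] = 0

Separating the contributions that come from x directly and those that come through y:
  without y':      3x^2 + 4y
  multiplying y':  4x + 4y^3

so (3x^2 + 4y) + (4x + 4y^3)·y' = 0, and therefore
  dy/dx = -(3x^2 + 4y)/(4x + 4y^3) = (-3x^2/4 - y)/(x + y^3)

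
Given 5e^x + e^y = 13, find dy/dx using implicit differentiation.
Take d/dx of both sides. Since y is implicitly a function of x, the chain rule attaches a y' = dy/dx factor whenever we differentiate through y.

Set F(x, y) = (left side) − (right side), so the curve is F = 0. Differentiating each term of F:
  d/dx[5e^(x)] = 5e^(x)
  d/dx[e^(y)] = y'·e^(y)
  d/dx[-13] = 0

Collecting, the y'-free part is the partial derivative in x and the y' coefficient is the partial derivative in y:
  ∂F/∂x = 5e^(x)
  ∂F/∂y = e^(y)

so d/dx[F(x, y(x))] = ∂F/∂x + (∂F/∂y)·y' = 0. Rearranging,
  dy/dx = -(∂F/∂x)/(∂F/∂y) = -(5e^(x))/(e^(y)) = -5e^(x - y)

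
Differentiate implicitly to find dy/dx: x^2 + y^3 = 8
Take d/dx of both sides. Since y is implicitly a function of x, the chain rule attaches a y' = dy/dx factor whenever we differentiate through y.

Set F(x, y) = (left side) − (right side), so the curve is F = 0. Differentiating each term of F:
  d/dx[x^2] = 2x
  d/dx[y^3] = 3y^2·y'
  d/dx[-8] = 0

Collecting, the y'-free part is the partial derivative in x and the y' coefficient is the partial derivative in y:
  ∂F/∂x = 2x
  ∂F/∂y = 3y^2

so d/dx[F(x, y(x))] = ∂F/∂x + (∂F/∂y)·y' = 0. Rearranging,
  dy/dx = -(∂F/∂x)/(∂F/∂y) = -(2x)/(3y^2) = -2x/(3y^2)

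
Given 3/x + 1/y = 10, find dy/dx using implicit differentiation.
Differentiate the relation implicitly: treat y = y(x) and apply the chain rule, so every y-derivative picks up a y' = dy/dx factor.

With everything moved to the left-hand side, differentiate term by term:
  d/dx[1/y] = -y'/y^2
  d/dx[3/x] = -3/x^2
  d/dx[-10] = 0

Separating the contributions that come from x directly and those that come through y:
  without y':      -3/x^2
  multiplying y':  -1/y^2

so (-3/x^2) + (-1/y^2)·y' = 0, and therefore
  dy/dx = -(-3/x^2)/(-1/y^2) = -3y^2/x^2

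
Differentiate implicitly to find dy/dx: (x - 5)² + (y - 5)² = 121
Differentiate the relation implicitly: treat y = y(x) and apply the chain rule, so every y-derivative picks up a y' = dy/dx factor.

With everything moved to the left-hand side, differentiate term by term:
  d/dx[(x - 5)^2] = 2x - 10
  d/dx[(y - 5)^2] = 2·y'(y - 5)
  d/dx[-121] = 0

Separating the contributions that come from x directly and those that come through y:
  without y':      2x - 10
  multiplying y':  2y - 10

so (2x - 10) + (2y - 10)·y' = 0, and therefore
  dy/dx = -(2x - 10)/(2y - 10) = (5 - x)/(y - 5)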